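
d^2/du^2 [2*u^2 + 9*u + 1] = 4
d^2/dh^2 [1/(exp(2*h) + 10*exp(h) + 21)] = 2*(4*(exp(h) + 5)^2*exp(h) - (2*exp(h) + 5)*(exp(2*h) + 10*exp(h) + 21))*exp(h)/(exp(2*h) + 10*exp(h) + 21)^3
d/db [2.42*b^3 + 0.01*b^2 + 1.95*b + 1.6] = 7.26*b^2 + 0.02*b + 1.95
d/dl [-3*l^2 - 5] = -6*l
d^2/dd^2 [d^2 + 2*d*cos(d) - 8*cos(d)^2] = -2*d*cos(d) - 32*sin(d)^2 - 4*sin(d) + 18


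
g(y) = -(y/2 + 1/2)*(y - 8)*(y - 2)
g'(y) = -(y/2 + 1/2)*(y - 8) - (y/2 + 1/2)*(y - 2) - (y - 8)*(y - 2)/2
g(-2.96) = 53.27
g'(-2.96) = -42.78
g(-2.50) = 35.44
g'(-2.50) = -34.88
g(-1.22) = 3.27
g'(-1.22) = -16.21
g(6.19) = 27.26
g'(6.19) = -4.76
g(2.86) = 8.53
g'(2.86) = 10.47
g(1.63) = -3.10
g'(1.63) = 7.68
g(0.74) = -7.96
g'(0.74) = 2.84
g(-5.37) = 215.30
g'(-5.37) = -94.59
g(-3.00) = 55.00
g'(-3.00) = -43.50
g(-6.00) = 280.00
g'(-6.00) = -111.00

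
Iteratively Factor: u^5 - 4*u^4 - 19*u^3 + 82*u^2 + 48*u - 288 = (u + 2)*(u^4 - 6*u^3 - 7*u^2 + 96*u - 144) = (u + 2)*(u + 4)*(u^3 - 10*u^2 + 33*u - 36) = (u - 3)*(u + 2)*(u + 4)*(u^2 - 7*u + 12) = (u - 4)*(u - 3)*(u + 2)*(u + 4)*(u - 3)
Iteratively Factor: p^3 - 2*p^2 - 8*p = (p + 2)*(p^2 - 4*p) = (p - 4)*(p + 2)*(p)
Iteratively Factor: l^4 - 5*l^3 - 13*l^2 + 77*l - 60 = (l + 4)*(l^3 - 9*l^2 + 23*l - 15) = (l - 5)*(l + 4)*(l^2 - 4*l + 3) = (l - 5)*(l - 1)*(l + 4)*(l - 3)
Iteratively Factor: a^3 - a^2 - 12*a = (a + 3)*(a^2 - 4*a) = a*(a + 3)*(a - 4)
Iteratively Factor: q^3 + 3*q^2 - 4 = (q + 2)*(q^2 + q - 2) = (q - 1)*(q + 2)*(q + 2)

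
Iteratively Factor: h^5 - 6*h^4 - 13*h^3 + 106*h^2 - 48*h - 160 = (h + 1)*(h^4 - 7*h^3 - 6*h^2 + 112*h - 160) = (h - 4)*(h + 1)*(h^3 - 3*h^2 - 18*h + 40) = (h - 4)*(h + 1)*(h + 4)*(h^2 - 7*h + 10) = (h - 4)*(h - 2)*(h + 1)*(h + 4)*(h - 5)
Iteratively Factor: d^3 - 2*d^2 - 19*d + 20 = (d - 5)*(d^2 + 3*d - 4) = (d - 5)*(d + 4)*(d - 1)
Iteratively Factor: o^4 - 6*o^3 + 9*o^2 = (o - 3)*(o^3 - 3*o^2) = o*(o - 3)*(o^2 - 3*o) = o*(o - 3)^2*(o)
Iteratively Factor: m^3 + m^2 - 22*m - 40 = (m + 4)*(m^2 - 3*m - 10) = (m + 2)*(m + 4)*(m - 5)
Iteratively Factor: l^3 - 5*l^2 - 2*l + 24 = (l - 3)*(l^2 - 2*l - 8) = (l - 4)*(l - 3)*(l + 2)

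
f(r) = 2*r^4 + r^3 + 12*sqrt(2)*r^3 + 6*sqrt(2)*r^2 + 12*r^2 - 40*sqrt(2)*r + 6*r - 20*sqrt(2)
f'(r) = 8*r^3 + 3*r^2 + 36*sqrt(2)*r^2 + 12*sqrt(2)*r + 24*r - 40*sqrt(2) + 6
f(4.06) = 1850.15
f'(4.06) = 1539.82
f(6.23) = 7810.01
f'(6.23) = 4231.58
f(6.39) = 8508.39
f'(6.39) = 4499.90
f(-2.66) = 13.08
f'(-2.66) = 71.34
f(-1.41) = 41.27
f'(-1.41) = -23.58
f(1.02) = -37.32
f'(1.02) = 55.80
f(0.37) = -43.24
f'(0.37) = -27.62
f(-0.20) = -17.49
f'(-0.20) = -56.67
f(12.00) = 74839.91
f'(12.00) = 22028.36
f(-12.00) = 13947.29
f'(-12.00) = -6602.93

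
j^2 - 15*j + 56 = (j - 8)*(j - 7)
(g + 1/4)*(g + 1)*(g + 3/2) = g^3 + 11*g^2/4 + 17*g/8 + 3/8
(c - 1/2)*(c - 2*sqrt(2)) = c^2 - 2*sqrt(2)*c - c/2 + sqrt(2)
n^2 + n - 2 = (n - 1)*(n + 2)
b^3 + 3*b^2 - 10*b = b*(b - 2)*(b + 5)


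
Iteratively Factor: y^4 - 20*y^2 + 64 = (y + 4)*(y^3 - 4*y^2 - 4*y + 16) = (y - 2)*(y + 4)*(y^2 - 2*y - 8) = (y - 4)*(y - 2)*(y + 4)*(y + 2)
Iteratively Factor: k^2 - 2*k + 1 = (k - 1)*(k - 1)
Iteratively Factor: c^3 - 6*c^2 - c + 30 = (c + 2)*(c^2 - 8*c + 15) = (c - 3)*(c + 2)*(c - 5)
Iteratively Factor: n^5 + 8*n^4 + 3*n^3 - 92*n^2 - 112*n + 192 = (n - 3)*(n^4 + 11*n^3 + 36*n^2 + 16*n - 64) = (n - 3)*(n + 4)*(n^3 + 7*n^2 + 8*n - 16) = (n - 3)*(n + 4)^2*(n^2 + 3*n - 4) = (n - 3)*(n + 4)^3*(n - 1)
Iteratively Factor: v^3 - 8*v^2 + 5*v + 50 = (v + 2)*(v^2 - 10*v + 25) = (v - 5)*(v + 2)*(v - 5)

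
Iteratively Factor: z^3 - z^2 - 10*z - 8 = (z + 2)*(z^2 - 3*z - 4) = (z - 4)*(z + 2)*(z + 1)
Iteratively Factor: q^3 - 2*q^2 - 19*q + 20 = (q + 4)*(q^2 - 6*q + 5) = (q - 1)*(q + 4)*(q - 5)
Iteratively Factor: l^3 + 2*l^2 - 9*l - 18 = (l - 3)*(l^2 + 5*l + 6) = (l - 3)*(l + 3)*(l + 2)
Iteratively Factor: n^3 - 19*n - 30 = (n - 5)*(n^2 + 5*n + 6) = (n - 5)*(n + 2)*(n + 3)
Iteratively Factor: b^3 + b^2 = (b)*(b^2 + b) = b*(b + 1)*(b)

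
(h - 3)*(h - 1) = h^2 - 4*h + 3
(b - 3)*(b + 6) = b^2 + 3*b - 18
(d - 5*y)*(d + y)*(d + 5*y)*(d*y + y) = d^4*y + d^3*y^2 + d^3*y - 25*d^2*y^3 + d^2*y^2 - 25*d*y^4 - 25*d*y^3 - 25*y^4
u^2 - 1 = (u - 1)*(u + 1)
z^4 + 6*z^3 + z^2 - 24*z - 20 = (z - 2)*(z + 1)*(z + 2)*(z + 5)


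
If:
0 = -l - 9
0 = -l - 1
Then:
No Solution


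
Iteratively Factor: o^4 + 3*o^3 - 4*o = (o)*(o^3 + 3*o^2 - 4) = o*(o - 1)*(o^2 + 4*o + 4) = o*(o - 1)*(o + 2)*(o + 2)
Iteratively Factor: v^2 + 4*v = (v)*(v + 4)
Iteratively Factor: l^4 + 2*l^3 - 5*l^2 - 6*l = (l - 2)*(l^3 + 4*l^2 + 3*l) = l*(l - 2)*(l^2 + 4*l + 3) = l*(l - 2)*(l + 3)*(l + 1)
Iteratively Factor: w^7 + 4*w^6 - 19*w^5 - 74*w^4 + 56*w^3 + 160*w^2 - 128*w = (w)*(w^6 + 4*w^5 - 19*w^4 - 74*w^3 + 56*w^2 + 160*w - 128) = w*(w + 2)*(w^5 + 2*w^4 - 23*w^3 - 28*w^2 + 112*w - 64) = w*(w - 1)*(w + 2)*(w^4 + 3*w^3 - 20*w^2 - 48*w + 64) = w*(w - 1)*(w + 2)*(w + 4)*(w^3 - w^2 - 16*w + 16) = w*(w - 1)^2*(w + 2)*(w + 4)*(w^2 - 16) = w*(w - 1)^2*(w + 2)*(w + 4)^2*(w - 4)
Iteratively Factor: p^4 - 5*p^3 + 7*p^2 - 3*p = (p - 1)*(p^3 - 4*p^2 + 3*p) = (p - 1)^2*(p^2 - 3*p) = (p - 3)*(p - 1)^2*(p)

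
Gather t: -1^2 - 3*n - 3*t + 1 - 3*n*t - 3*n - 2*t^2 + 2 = -6*n - 2*t^2 + t*(-3*n - 3) + 2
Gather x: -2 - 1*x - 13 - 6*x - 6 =-7*x - 21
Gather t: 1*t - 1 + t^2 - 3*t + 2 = t^2 - 2*t + 1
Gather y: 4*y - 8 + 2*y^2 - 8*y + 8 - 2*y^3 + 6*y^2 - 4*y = -2*y^3 + 8*y^2 - 8*y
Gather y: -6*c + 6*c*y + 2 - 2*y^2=6*c*y - 6*c - 2*y^2 + 2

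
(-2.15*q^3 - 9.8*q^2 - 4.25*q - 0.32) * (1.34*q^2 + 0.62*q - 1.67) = -2.881*q^5 - 14.465*q^4 - 8.1805*q^3 + 13.3022*q^2 + 6.8991*q + 0.5344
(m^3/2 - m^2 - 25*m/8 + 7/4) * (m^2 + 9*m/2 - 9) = m^5/2 + 5*m^4/4 - 97*m^3/8 - 53*m^2/16 + 36*m - 63/4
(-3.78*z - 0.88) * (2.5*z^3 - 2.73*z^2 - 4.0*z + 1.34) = -9.45*z^4 + 8.1194*z^3 + 17.5224*z^2 - 1.5452*z - 1.1792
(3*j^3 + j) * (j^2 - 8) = 3*j^5 - 23*j^3 - 8*j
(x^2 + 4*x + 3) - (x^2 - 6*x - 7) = 10*x + 10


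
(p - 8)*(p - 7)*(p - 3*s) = p^3 - 3*p^2*s - 15*p^2 + 45*p*s + 56*p - 168*s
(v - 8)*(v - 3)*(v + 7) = v^3 - 4*v^2 - 53*v + 168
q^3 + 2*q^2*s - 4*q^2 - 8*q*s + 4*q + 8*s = (q - 2)^2*(q + 2*s)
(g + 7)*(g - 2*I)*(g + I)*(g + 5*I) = g^4 + 7*g^3 + 4*I*g^3 + 7*g^2 + 28*I*g^2 + 49*g + 10*I*g + 70*I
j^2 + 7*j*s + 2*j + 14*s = (j + 2)*(j + 7*s)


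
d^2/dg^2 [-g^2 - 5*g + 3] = -2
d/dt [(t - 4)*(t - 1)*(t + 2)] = 3*t^2 - 6*t - 6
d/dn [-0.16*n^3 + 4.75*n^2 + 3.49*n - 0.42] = -0.48*n^2 + 9.5*n + 3.49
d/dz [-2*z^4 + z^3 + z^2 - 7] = z*(-8*z^2 + 3*z + 2)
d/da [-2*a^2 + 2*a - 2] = 2 - 4*a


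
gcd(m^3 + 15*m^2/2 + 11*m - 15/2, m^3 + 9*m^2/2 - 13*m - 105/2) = m^2 + 8*m + 15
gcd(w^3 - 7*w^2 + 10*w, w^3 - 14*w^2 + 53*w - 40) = w - 5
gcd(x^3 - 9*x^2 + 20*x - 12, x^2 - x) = x - 1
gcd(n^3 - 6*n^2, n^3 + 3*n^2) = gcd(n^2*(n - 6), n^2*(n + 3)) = n^2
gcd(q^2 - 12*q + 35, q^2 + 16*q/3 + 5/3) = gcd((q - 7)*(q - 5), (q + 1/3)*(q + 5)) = 1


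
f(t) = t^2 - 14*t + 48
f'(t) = 2*t - 14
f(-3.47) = 108.62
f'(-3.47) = -20.94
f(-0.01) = 48.14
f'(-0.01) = -14.02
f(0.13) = 46.20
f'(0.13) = -13.74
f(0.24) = 44.70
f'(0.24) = -13.52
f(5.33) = 1.79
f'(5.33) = -3.34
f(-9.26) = 263.39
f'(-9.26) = -32.52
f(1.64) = 27.73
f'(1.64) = -10.72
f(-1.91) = 78.39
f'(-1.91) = -17.82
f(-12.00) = 360.00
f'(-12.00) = -38.00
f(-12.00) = 360.00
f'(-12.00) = -38.00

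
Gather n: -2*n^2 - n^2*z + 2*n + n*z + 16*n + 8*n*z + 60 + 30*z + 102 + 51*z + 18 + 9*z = n^2*(-z - 2) + n*(9*z + 18) + 90*z + 180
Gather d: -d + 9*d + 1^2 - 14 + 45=8*d + 32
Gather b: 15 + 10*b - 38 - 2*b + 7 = 8*b - 16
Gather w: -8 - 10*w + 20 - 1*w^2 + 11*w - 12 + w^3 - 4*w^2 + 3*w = w^3 - 5*w^2 + 4*w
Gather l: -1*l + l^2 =l^2 - l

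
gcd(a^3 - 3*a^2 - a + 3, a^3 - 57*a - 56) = a + 1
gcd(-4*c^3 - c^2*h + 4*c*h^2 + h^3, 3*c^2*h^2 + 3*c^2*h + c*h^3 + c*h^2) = 1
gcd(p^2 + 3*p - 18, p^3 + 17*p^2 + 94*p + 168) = p + 6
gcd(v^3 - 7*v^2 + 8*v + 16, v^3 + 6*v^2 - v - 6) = v + 1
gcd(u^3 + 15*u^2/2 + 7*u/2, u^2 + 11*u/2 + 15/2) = 1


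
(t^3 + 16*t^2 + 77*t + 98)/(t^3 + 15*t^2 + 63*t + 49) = (t + 2)/(t + 1)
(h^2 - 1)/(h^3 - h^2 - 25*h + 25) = (h + 1)/(h^2 - 25)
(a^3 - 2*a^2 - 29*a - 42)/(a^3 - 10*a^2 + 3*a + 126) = (a + 2)/(a - 6)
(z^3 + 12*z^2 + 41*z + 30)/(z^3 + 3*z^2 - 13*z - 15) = (z + 6)/(z - 3)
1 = 1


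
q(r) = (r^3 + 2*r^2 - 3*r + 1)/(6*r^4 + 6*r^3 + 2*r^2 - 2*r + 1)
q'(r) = (3*r^2 + 4*r - 3)/(6*r^4 + 6*r^3 + 2*r^2 - 2*r + 1) + (-24*r^3 - 18*r^2 - 4*r + 2)*(r^3 + 2*r^2 - 3*r + 1)/(6*r^4 + 6*r^3 + 2*r^2 - 2*r + 1)^2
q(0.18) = 0.71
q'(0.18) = -2.39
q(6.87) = 0.03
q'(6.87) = -0.00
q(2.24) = 0.07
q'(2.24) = -0.02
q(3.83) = 0.05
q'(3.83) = -0.01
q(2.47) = 0.06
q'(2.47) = -0.02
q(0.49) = 0.08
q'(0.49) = -0.58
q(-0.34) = 1.26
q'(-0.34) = -0.69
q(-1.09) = 0.86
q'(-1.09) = 1.59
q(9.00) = 0.02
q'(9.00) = 0.00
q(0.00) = 1.00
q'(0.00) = -1.00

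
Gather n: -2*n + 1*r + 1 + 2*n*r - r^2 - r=n*(2*r - 2) - r^2 + 1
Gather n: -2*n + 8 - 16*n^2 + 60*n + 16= -16*n^2 + 58*n + 24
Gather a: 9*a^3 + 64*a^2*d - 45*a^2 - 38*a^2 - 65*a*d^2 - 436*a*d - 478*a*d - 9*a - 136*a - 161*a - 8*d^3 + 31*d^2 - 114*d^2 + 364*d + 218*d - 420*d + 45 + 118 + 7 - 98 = 9*a^3 + a^2*(64*d - 83) + a*(-65*d^2 - 914*d - 306) - 8*d^3 - 83*d^2 + 162*d + 72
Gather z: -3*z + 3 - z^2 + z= -z^2 - 2*z + 3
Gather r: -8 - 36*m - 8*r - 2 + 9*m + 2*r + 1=-27*m - 6*r - 9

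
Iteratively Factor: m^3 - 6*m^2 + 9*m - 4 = (m - 4)*(m^2 - 2*m + 1) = (m - 4)*(m - 1)*(m - 1)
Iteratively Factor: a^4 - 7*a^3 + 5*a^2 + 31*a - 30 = (a - 1)*(a^3 - 6*a^2 - a + 30) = (a - 1)*(a + 2)*(a^2 - 8*a + 15) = (a - 5)*(a - 1)*(a + 2)*(a - 3)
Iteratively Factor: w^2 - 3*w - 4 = (w - 4)*(w + 1)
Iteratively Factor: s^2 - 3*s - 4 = (s - 4)*(s + 1)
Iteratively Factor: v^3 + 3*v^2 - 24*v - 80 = (v + 4)*(v^2 - v - 20) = (v + 4)^2*(v - 5)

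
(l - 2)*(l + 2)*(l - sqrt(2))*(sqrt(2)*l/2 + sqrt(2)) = sqrt(2)*l^4/2 - l^3 + sqrt(2)*l^3 - 2*sqrt(2)*l^2 - 2*l^2 - 4*sqrt(2)*l + 4*l + 8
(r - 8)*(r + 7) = r^2 - r - 56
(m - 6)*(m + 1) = m^2 - 5*m - 6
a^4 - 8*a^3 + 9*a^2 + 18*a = a*(a - 6)*(a - 3)*(a + 1)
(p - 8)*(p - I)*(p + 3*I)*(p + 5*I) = p^4 - 8*p^3 + 7*I*p^3 - 7*p^2 - 56*I*p^2 + 56*p + 15*I*p - 120*I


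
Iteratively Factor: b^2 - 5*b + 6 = (b - 3)*(b - 2)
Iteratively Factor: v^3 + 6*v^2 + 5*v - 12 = (v + 3)*(v^2 + 3*v - 4) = (v + 3)*(v + 4)*(v - 1)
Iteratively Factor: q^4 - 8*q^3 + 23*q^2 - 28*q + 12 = (q - 2)*(q^3 - 6*q^2 + 11*q - 6) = (q - 2)^2*(q^2 - 4*q + 3) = (q - 3)*(q - 2)^2*(q - 1)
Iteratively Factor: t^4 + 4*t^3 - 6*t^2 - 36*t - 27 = (t + 3)*(t^3 + t^2 - 9*t - 9) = (t - 3)*(t + 3)*(t^2 + 4*t + 3) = (t - 3)*(t + 1)*(t + 3)*(t + 3)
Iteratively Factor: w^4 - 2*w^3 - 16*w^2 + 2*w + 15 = (w - 5)*(w^3 + 3*w^2 - w - 3) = (w - 5)*(w - 1)*(w^2 + 4*w + 3) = (w - 5)*(w - 1)*(w + 3)*(w + 1)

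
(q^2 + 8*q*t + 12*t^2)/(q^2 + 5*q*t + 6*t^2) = (q + 6*t)/(q + 3*t)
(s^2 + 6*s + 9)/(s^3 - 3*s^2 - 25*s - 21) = (s + 3)/(s^2 - 6*s - 7)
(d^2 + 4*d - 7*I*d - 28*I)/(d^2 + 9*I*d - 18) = (d^2 + d*(4 - 7*I) - 28*I)/(d^2 + 9*I*d - 18)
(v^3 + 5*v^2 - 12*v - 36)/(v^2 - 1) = (v^3 + 5*v^2 - 12*v - 36)/(v^2 - 1)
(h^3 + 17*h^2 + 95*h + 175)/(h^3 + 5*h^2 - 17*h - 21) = (h^2 + 10*h + 25)/(h^2 - 2*h - 3)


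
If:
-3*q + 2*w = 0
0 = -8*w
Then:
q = 0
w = 0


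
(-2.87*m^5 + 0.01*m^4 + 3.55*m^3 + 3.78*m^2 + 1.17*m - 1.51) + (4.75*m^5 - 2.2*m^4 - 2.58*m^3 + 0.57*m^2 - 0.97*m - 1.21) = 1.88*m^5 - 2.19*m^4 + 0.97*m^3 + 4.35*m^2 + 0.2*m - 2.72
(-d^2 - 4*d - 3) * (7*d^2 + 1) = -7*d^4 - 28*d^3 - 22*d^2 - 4*d - 3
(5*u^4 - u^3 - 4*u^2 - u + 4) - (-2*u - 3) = 5*u^4 - u^3 - 4*u^2 + u + 7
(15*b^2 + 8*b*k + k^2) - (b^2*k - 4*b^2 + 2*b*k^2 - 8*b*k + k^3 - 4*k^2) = -b^2*k + 19*b^2 - 2*b*k^2 + 16*b*k - k^3 + 5*k^2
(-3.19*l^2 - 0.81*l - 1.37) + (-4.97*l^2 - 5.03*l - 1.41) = -8.16*l^2 - 5.84*l - 2.78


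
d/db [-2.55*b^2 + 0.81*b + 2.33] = 0.81 - 5.1*b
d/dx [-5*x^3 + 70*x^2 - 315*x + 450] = -15*x^2 + 140*x - 315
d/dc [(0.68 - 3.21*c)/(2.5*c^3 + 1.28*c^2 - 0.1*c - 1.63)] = (16.05*c^3 - 0.9912*c^2 - 1.7408*c + 5.3003)/(6.25*c^6 + 6.4*c^5 + 1.1384*c^4 - 8.406*c^3 - 4.1628*c^2 + 0.326*c + 2.6569)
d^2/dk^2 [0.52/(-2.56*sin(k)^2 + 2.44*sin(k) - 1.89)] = (13.631488*sin(k)^4 - 9.744384*sin(k)^3 - 27.415232*sin(k)^2 + 21.8868*sin(k) - 1.159808)/(2.56*sin(k)^2 - 2.44*sin(k) + 1.89)^3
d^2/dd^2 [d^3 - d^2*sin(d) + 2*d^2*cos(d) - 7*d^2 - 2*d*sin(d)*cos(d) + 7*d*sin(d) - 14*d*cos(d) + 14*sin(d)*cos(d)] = d^2*sin(d) - 2*d^2*cos(d) - 15*d*sin(d) + 4*d*sin(2*d) + 10*d*cos(d) + 6*d + 26*sin(d) - 28*sin(2*d) + 18*cos(d) - 4*cos(2*d) - 14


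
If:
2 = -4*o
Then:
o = -1/2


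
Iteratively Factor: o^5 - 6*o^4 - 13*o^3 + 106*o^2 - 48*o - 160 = (o - 2)*(o^4 - 4*o^3 - 21*o^2 + 64*o + 80) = (o - 2)*(o + 1)*(o^3 - 5*o^2 - 16*o + 80) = (o - 5)*(o - 2)*(o + 1)*(o^2 - 16) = (o - 5)*(o - 2)*(o + 1)*(o + 4)*(o - 4)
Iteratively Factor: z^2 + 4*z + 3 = (z + 1)*(z + 3)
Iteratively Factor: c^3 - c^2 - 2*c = (c - 2)*(c^2 + c) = (c - 2)*(c + 1)*(c)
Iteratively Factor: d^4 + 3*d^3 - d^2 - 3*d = (d - 1)*(d^3 + 4*d^2 + 3*d) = d*(d - 1)*(d^2 + 4*d + 3) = d*(d - 1)*(d + 3)*(d + 1)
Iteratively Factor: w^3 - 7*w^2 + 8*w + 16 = (w + 1)*(w^2 - 8*w + 16) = (w - 4)*(w + 1)*(w - 4)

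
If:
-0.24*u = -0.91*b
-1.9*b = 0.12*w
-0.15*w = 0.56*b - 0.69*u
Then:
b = 0.00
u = 0.00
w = 0.00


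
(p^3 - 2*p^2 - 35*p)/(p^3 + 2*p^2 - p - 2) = p*(p^2 - 2*p - 35)/(p^3 + 2*p^2 - p - 2)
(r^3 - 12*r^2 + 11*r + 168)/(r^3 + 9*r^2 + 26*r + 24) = (r^2 - 15*r + 56)/(r^2 + 6*r + 8)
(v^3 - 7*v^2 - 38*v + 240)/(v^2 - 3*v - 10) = (v^2 - 2*v - 48)/(v + 2)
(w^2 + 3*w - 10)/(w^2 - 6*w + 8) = (w + 5)/(w - 4)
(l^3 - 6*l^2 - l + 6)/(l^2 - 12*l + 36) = (l^2 - 1)/(l - 6)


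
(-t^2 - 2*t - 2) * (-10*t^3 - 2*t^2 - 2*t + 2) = 10*t^5 + 22*t^4 + 26*t^3 + 6*t^2 - 4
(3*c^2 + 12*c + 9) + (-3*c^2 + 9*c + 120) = 21*c + 129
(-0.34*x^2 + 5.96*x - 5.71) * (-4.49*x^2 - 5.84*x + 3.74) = 1.5266*x^4 - 24.7748*x^3 - 10.4401*x^2 + 55.6368*x - 21.3554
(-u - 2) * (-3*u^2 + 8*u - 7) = 3*u^3 - 2*u^2 - 9*u + 14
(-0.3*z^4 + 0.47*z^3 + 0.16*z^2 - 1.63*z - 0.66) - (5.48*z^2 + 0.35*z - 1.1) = -0.3*z^4 + 0.47*z^3 - 5.32*z^2 - 1.98*z + 0.44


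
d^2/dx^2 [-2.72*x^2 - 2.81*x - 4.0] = -5.44000000000000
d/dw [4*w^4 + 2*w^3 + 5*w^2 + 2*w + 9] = 16*w^3 + 6*w^2 + 10*w + 2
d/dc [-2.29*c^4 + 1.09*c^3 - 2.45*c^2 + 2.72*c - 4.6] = -9.16*c^3 + 3.27*c^2 - 4.9*c + 2.72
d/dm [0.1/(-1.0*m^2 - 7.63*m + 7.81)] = (0.2*m + 0.763)/(1.0*m^2 + 7.63*m - 7.81)^2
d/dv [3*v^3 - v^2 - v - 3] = 9*v^2 - 2*v - 1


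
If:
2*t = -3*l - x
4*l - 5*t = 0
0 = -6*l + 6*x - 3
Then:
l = -5/56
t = -1/14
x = 23/56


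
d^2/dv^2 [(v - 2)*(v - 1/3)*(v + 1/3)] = 6*v - 4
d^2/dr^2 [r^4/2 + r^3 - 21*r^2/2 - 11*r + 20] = 6*r^2 + 6*r - 21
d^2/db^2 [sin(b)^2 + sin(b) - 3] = -sin(b) + 2*cos(2*b)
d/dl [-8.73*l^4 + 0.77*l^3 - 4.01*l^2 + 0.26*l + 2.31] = -34.92*l^3 + 2.31*l^2 - 8.02*l + 0.26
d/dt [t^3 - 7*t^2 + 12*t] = 3*t^2 - 14*t + 12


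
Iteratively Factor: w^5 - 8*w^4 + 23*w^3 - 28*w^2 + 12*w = (w)*(w^4 - 8*w^3 + 23*w^2 - 28*w + 12) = w*(w - 2)*(w^3 - 6*w^2 + 11*w - 6) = w*(w - 2)^2*(w^2 - 4*w + 3) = w*(w - 2)^2*(w - 1)*(w - 3)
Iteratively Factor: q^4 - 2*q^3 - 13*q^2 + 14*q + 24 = (q - 2)*(q^3 - 13*q - 12) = (q - 2)*(q + 3)*(q^2 - 3*q - 4) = (q - 4)*(q - 2)*(q + 3)*(q + 1)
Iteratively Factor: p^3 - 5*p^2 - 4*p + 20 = (p - 2)*(p^2 - 3*p - 10) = (p - 2)*(p + 2)*(p - 5)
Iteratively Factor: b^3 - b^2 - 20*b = (b + 4)*(b^2 - 5*b) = (b - 5)*(b + 4)*(b)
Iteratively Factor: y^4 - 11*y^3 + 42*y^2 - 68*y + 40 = (y - 2)*(y^3 - 9*y^2 + 24*y - 20) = (y - 5)*(y - 2)*(y^2 - 4*y + 4) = (y - 5)*(y - 2)^2*(y - 2)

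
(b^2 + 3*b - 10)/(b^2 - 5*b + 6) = (b + 5)/(b - 3)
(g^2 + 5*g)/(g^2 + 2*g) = (g + 5)/(g + 2)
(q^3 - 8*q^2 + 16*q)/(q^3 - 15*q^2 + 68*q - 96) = q*(q - 4)/(q^2 - 11*q + 24)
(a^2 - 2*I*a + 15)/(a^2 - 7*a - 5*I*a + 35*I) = (a + 3*I)/(a - 7)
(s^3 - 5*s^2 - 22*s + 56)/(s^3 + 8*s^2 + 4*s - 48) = (s - 7)/(s + 6)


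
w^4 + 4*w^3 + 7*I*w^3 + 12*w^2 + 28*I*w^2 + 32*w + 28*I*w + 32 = (w + 2)^2*(w - I)*(w + 8*I)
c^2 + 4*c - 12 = (c - 2)*(c + 6)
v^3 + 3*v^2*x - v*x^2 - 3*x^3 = (v - x)*(v + x)*(v + 3*x)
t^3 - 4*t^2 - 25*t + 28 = (t - 7)*(t - 1)*(t + 4)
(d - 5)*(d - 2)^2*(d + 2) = d^4 - 7*d^3 + 6*d^2 + 28*d - 40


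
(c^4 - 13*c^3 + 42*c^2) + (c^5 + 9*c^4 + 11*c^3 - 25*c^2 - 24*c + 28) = c^5 + 10*c^4 - 2*c^3 + 17*c^2 - 24*c + 28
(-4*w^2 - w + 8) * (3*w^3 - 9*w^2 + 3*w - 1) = -12*w^5 + 33*w^4 + 21*w^3 - 71*w^2 + 25*w - 8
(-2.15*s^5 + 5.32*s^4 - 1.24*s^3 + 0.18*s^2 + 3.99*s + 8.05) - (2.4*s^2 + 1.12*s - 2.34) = -2.15*s^5 + 5.32*s^4 - 1.24*s^3 - 2.22*s^2 + 2.87*s + 10.39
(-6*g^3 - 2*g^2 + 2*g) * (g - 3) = -6*g^4 + 16*g^3 + 8*g^2 - 6*g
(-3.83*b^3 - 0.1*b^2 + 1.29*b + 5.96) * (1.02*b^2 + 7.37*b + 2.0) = -3.9066*b^5 - 28.3291*b^4 - 7.0812*b^3 + 15.3865*b^2 + 46.5052*b + 11.92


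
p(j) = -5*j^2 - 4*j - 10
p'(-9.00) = 86.00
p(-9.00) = -379.00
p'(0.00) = -4.00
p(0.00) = -10.00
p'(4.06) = -44.60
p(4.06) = -108.66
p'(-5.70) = 53.00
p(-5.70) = -149.65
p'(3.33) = -37.30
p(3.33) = -78.76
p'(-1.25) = 8.50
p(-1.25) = -12.81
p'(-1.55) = 11.50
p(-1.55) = -15.81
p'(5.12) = -55.20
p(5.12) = -161.55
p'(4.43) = -48.30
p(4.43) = -125.84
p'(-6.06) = 56.60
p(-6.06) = -169.38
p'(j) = -10*j - 4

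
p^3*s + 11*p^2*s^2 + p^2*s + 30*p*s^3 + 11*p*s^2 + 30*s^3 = (p + 5*s)*(p + 6*s)*(p*s + s)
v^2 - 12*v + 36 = (v - 6)^2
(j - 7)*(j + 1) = j^2 - 6*j - 7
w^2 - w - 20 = (w - 5)*(w + 4)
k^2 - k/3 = k*(k - 1/3)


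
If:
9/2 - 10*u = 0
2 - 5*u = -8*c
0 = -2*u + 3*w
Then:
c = 1/32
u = 9/20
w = 3/10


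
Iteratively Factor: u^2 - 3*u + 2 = (u - 2)*(u - 1)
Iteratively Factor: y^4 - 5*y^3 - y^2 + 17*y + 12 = (y + 1)*(y^3 - 6*y^2 + 5*y + 12) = (y + 1)^2*(y^2 - 7*y + 12) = (y - 4)*(y + 1)^2*(y - 3)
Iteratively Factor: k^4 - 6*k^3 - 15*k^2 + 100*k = (k - 5)*(k^3 - k^2 - 20*k) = k*(k - 5)*(k^2 - k - 20) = k*(k - 5)^2*(k + 4)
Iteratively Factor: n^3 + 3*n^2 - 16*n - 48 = (n - 4)*(n^2 + 7*n + 12) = (n - 4)*(n + 3)*(n + 4)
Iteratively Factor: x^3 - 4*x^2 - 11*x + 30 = (x - 2)*(x^2 - 2*x - 15) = (x - 5)*(x - 2)*(x + 3)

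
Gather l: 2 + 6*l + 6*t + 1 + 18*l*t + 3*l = l*(18*t + 9) + 6*t + 3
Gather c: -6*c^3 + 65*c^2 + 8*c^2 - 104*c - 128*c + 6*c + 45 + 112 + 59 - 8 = -6*c^3 + 73*c^2 - 226*c + 208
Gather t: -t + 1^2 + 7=8 - t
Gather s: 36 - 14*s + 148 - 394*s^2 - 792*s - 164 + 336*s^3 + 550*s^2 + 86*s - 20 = 336*s^3 + 156*s^2 - 720*s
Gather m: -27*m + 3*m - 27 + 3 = -24*m - 24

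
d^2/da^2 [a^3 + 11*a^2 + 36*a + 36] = 6*a + 22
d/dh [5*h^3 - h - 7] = 15*h^2 - 1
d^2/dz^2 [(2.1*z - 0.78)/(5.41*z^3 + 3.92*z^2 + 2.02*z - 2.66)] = (368.77806*z^5 - 6.738696*z^4 - 246.025416*z^3 + 239.584392*z^2 + 26.9766*z - 0.0644159999999987)/(158.340421*z^9 + 344.192856*z^8 + 426.761358*z^7 + 83.708114*z^6 - 179.121636*z^5 - 249.05244*z^4 - 3.298268*z^3 + 50.647464*z^2 + 42.878136*z - 18.821096)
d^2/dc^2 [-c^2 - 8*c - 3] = -2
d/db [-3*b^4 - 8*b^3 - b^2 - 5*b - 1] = -12*b^3 - 24*b^2 - 2*b - 5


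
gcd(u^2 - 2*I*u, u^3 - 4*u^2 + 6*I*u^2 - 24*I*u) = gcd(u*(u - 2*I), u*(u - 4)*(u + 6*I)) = u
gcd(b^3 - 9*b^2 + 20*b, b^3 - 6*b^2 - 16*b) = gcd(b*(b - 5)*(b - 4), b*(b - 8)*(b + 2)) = b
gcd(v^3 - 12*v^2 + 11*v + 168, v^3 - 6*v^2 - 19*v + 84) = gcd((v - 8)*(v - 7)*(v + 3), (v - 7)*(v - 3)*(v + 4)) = v - 7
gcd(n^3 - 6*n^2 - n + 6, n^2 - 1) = n^2 - 1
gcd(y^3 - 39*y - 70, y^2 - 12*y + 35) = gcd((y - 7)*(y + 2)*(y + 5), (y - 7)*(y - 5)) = y - 7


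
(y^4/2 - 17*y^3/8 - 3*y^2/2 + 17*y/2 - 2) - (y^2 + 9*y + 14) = y^4/2 - 17*y^3/8 - 5*y^2/2 - y/2 - 16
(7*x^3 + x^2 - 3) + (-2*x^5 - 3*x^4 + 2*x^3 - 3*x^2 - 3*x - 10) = -2*x^5 - 3*x^4 + 9*x^3 - 2*x^2 - 3*x - 13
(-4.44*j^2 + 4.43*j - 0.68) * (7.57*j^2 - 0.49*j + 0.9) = -33.6108*j^4 + 35.7107*j^3 - 11.3143*j^2 + 4.3202*j - 0.612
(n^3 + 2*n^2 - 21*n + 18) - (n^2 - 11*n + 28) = n^3 + n^2 - 10*n - 10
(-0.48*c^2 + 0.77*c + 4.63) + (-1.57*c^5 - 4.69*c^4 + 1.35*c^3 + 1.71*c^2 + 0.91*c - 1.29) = -1.57*c^5 - 4.69*c^4 + 1.35*c^3 + 1.23*c^2 + 1.68*c + 3.34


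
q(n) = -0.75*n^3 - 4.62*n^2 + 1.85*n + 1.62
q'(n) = -2.25*n^2 - 9.24*n + 1.85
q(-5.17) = -27.79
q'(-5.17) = -10.52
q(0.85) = -0.61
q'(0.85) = -7.63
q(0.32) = 1.71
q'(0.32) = -1.34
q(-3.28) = -27.69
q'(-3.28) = 7.95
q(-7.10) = 24.02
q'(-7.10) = -45.97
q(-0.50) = -0.37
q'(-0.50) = 5.91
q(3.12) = -60.36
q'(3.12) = -48.88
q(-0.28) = 0.76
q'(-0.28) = 4.26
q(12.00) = -1937.46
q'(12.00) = -433.03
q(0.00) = 1.62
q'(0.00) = 1.85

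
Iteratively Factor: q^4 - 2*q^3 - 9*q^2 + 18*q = (q - 3)*(q^3 + q^2 - 6*q) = (q - 3)*(q + 3)*(q^2 - 2*q) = q*(q - 3)*(q + 3)*(q - 2)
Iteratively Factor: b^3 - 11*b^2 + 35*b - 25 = (b - 1)*(b^2 - 10*b + 25) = (b - 5)*(b - 1)*(b - 5)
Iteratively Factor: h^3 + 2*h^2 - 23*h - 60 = (h - 5)*(h^2 + 7*h + 12) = (h - 5)*(h + 4)*(h + 3)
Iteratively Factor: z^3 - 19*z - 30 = (z + 3)*(z^2 - 3*z - 10) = (z - 5)*(z + 3)*(z + 2)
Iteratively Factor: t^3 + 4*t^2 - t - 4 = (t + 4)*(t^2 - 1) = (t + 1)*(t + 4)*(t - 1)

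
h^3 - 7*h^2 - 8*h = h*(h - 8)*(h + 1)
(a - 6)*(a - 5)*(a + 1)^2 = a^4 - 9*a^3 + 9*a^2 + 49*a + 30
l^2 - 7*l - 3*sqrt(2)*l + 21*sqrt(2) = (l - 7)*(l - 3*sqrt(2))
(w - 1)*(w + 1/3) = w^2 - 2*w/3 - 1/3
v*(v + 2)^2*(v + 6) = v^4 + 10*v^3 + 28*v^2 + 24*v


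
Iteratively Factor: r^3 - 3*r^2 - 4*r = (r)*(r^2 - 3*r - 4) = r*(r - 4)*(r + 1)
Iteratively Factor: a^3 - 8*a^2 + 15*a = (a - 5)*(a^2 - 3*a) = (a - 5)*(a - 3)*(a)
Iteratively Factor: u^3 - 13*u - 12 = (u + 3)*(u^2 - 3*u - 4) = (u + 1)*(u + 3)*(u - 4)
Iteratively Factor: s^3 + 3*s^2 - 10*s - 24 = (s + 4)*(s^2 - s - 6) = (s + 2)*(s + 4)*(s - 3)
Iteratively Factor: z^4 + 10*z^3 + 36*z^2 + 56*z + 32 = (z + 2)*(z^3 + 8*z^2 + 20*z + 16) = (z + 2)^2*(z^2 + 6*z + 8) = (z + 2)^2*(z + 4)*(z + 2)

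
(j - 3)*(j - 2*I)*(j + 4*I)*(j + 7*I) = j^4 - 3*j^3 + 9*I*j^3 - 6*j^2 - 27*I*j^2 + 18*j + 56*I*j - 168*I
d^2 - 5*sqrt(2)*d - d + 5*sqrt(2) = (d - 1)*(d - 5*sqrt(2))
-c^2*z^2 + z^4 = z^2*(-c + z)*(c + z)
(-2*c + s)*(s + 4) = -2*c*s - 8*c + s^2 + 4*s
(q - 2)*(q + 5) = q^2 + 3*q - 10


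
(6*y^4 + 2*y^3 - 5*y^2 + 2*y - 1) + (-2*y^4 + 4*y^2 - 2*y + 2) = 4*y^4 + 2*y^3 - y^2 + 1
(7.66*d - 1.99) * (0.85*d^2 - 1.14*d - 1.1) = 6.511*d^3 - 10.4239*d^2 - 6.1574*d + 2.189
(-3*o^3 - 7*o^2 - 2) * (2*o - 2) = -6*o^4 - 8*o^3 + 14*o^2 - 4*o + 4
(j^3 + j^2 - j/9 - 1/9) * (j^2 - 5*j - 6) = j^5 - 4*j^4 - 100*j^3/9 - 50*j^2/9 + 11*j/9 + 2/3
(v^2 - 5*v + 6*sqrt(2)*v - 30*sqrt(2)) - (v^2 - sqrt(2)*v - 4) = -5*v + 7*sqrt(2)*v - 30*sqrt(2) + 4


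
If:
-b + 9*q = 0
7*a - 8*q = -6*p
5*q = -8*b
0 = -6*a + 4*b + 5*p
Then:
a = 0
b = 0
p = 0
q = 0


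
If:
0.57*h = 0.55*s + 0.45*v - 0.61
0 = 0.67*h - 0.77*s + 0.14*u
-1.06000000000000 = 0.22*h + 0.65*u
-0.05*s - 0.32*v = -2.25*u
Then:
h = -4.72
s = -4.11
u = -0.03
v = 0.40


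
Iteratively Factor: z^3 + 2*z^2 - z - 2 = (z + 1)*(z^2 + z - 2) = (z + 1)*(z + 2)*(z - 1)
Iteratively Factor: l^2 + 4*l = (l)*(l + 4)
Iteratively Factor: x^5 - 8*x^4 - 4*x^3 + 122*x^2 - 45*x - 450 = (x - 5)*(x^4 - 3*x^3 - 19*x^2 + 27*x + 90) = (x - 5)*(x + 2)*(x^3 - 5*x^2 - 9*x + 45) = (x - 5)^2*(x + 2)*(x^2 - 9) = (x - 5)^2*(x - 3)*(x + 2)*(x + 3)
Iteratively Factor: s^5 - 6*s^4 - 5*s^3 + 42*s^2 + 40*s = (s + 1)*(s^4 - 7*s^3 + 2*s^2 + 40*s) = (s - 5)*(s + 1)*(s^3 - 2*s^2 - 8*s) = (s - 5)*(s - 4)*(s + 1)*(s^2 + 2*s) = (s - 5)*(s - 4)*(s + 1)*(s + 2)*(s)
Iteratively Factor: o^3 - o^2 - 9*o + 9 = (o - 3)*(o^2 + 2*o - 3) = (o - 3)*(o + 3)*(o - 1)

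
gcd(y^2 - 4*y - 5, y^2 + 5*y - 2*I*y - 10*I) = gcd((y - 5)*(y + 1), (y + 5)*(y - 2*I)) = 1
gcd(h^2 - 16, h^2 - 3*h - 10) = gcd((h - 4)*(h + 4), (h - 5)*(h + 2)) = 1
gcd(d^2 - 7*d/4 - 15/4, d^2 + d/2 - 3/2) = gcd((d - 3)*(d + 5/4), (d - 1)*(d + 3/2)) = 1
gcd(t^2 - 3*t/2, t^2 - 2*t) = t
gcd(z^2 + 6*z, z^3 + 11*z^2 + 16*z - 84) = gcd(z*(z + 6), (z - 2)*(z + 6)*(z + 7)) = z + 6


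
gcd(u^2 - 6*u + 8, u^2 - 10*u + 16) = u - 2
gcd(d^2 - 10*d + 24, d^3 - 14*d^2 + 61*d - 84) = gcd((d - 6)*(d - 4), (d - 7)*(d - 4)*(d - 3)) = d - 4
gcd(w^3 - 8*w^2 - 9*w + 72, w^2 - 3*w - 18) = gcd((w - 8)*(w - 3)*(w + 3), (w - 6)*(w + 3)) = w + 3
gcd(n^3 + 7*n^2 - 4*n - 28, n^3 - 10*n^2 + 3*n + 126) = 1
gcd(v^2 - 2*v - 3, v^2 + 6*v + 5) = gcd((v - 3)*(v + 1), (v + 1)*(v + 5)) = v + 1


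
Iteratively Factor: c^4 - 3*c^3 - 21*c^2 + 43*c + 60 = (c - 3)*(c^3 - 21*c - 20) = (c - 3)*(c + 4)*(c^2 - 4*c - 5) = (c - 3)*(c + 1)*(c + 4)*(c - 5)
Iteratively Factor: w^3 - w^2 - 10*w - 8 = (w + 1)*(w^2 - 2*w - 8) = (w - 4)*(w + 1)*(w + 2)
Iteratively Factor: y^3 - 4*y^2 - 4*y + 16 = (y - 4)*(y^2 - 4) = (y - 4)*(y - 2)*(y + 2)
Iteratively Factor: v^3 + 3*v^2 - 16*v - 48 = (v - 4)*(v^2 + 7*v + 12) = (v - 4)*(v + 4)*(v + 3)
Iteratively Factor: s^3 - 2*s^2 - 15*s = (s - 5)*(s^2 + 3*s) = s*(s - 5)*(s + 3)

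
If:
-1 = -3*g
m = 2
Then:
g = 1/3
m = 2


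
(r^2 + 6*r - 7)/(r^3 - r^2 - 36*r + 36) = (r + 7)/(r^2 - 36)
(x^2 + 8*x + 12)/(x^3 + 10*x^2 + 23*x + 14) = (x + 6)/(x^2 + 8*x + 7)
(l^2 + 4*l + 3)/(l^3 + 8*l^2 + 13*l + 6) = (l + 3)/(l^2 + 7*l + 6)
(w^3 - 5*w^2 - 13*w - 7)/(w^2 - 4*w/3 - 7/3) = 3*(w^2 - 6*w - 7)/(3*w - 7)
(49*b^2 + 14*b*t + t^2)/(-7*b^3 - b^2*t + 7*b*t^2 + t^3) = (7*b + t)/(-b^2 + t^2)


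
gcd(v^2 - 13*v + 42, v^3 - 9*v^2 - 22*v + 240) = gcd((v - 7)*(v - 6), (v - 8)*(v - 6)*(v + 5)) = v - 6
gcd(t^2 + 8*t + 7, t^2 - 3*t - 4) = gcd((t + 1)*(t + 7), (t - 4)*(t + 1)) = t + 1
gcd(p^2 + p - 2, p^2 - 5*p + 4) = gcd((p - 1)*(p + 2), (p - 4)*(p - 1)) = p - 1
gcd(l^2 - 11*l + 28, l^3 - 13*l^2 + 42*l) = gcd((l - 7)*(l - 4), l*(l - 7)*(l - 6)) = l - 7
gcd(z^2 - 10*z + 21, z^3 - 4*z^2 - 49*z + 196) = z - 7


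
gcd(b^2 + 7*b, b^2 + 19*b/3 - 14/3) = b + 7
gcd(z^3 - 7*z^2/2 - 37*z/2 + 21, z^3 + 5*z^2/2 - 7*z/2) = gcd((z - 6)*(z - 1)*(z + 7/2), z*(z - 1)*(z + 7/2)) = z^2 + 5*z/2 - 7/2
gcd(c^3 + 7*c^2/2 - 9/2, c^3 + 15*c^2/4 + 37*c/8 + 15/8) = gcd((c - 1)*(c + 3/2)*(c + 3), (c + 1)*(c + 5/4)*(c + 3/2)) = c + 3/2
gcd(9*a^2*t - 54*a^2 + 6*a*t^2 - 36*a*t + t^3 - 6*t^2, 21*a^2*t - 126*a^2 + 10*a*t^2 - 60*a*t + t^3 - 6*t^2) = 3*a*t - 18*a + t^2 - 6*t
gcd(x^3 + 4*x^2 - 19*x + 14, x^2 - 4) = x - 2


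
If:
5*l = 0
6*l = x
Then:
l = 0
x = 0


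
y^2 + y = y*(y + 1)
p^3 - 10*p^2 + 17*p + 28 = (p - 7)*(p - 4)*(p + 1)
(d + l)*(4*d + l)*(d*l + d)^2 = 4*d^4*l^2 + 8*d^4*l + 4*d^4 + 5*d^3*l^3 + 10*d^3*l^2 + 5*d^3*l + d^2*l^4 + 2*d^2*l^3 + d^2*l^2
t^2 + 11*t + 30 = (t + 5)*(t + 6)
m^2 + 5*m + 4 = (m + 1)*(m + 4)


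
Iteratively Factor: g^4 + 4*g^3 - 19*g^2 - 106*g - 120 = (g + 2)*(g^3 + 2*g^2 - 23*g - 60) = (g + 2)*(g + 3)*(g^2 - g - 20) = (g - 5)*(g + 2)*(g + 3)*(g + 4)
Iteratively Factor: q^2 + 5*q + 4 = (q + 4)*(q + 1)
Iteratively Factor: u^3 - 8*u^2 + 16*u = (u - 4)*(u^2 - 4*u) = (u - 4)^2*(u)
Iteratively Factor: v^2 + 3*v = (v + 3)*(v)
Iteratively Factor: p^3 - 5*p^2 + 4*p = (p)*(p^2 - 5*p + 4) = p*(p - 4)*(p - 1)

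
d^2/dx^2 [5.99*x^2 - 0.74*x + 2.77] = 11.9800000000000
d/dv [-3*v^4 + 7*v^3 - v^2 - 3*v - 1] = -12*v^3 + 21*v^2 - 2*v - 3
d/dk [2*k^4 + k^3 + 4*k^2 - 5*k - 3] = 8*k^3 + 3*k^2 + 8*k - 5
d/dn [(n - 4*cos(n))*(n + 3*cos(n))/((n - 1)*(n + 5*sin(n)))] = ((1 - n)*(n - 4*cos(n))*(n + 3*cos(n))*(5*cos(n) + 1) + (n - 1)*(n + 5*sin(n))*(n*sin(n) + 2*n + 12*sin(2*n) - cos(n)) - (n + 5*sin(n))*(n - 4*cos(n))*(n + 3*cos(n)))/((n - 1)^2*(n + 5*sin(n))^2)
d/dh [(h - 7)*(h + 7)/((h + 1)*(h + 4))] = (5*h^2 + 106*h + 245)/(h^4 + 10*h^3 + 33*h^2 + 40*h + 16)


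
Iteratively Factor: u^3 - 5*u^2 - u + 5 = (u + 1)*(u^2 - 6*u + 5) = (u - 1)*(u + 1)*(u - 5)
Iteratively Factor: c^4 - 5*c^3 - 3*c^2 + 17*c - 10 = (c + 2)*(c^3 - 7*c^2 + 11*c - 5) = (c - 5)*(c + 2)*(c^2 - 2*c + 1) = (c - 5)*(c - 1)*(c + 2)*(c - 1)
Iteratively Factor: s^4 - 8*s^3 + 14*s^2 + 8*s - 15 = (s + 1)*(s^3 - 9*s^2 + 23*s - 15) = (s - 3)*(s + 1)*(s^2 - 6*s + 5) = (s - 3)*(s - 1)*(s + 1)*(s - 5)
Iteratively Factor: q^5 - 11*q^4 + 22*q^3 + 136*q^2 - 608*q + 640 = (q - 5)*(q^4 - 6*q^3 - 8*q^2 + 96*q - 128) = (q - 5)*(q + 4)*(q^3 - 10*q^2 + 32*q - 32) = (q - 5)*(q - 4)*(q + 4)*(q^2 - 6*q + 8) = (q - 5)*(q - 4)^2*(q + 4)*(q - 2)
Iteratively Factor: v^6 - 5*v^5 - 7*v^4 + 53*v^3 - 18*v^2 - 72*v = (v)*(v^5 - 5*v^4 - 7*v^3 + 53*v^2 - 18*v - 72) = v*(v - 2)*(v^4 - 3*v^3 - 13*v^2 + 27*v + 36) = v*(v - 2)*(v + 1)*(v^3 - 4*v^2 - 9*v + 36) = v*(v - 2)*(v + 1)*(v + 3)*(v^2 - 7*v + 12) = v*(v - 3)*(v - 2)*(v + 1)*(v + 3)*(v - 4)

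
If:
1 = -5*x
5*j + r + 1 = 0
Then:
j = -r/5 - 1/5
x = -1/5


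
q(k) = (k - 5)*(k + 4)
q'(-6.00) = -13.00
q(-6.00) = 22.00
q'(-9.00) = -19.00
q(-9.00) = 70.00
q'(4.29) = 7.58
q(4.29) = -5.89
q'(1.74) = 2.48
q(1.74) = -18.71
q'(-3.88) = -8.76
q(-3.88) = -1.07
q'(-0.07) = -1.14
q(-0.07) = -19.93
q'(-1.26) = -3.52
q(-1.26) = -17.15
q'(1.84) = 2.68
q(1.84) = -18.45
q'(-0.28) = -1.56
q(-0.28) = -19.64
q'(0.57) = 0.14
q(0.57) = -20.25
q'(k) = 2*k - 1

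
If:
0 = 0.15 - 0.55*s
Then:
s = 0.27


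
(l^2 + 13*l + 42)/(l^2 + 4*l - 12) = (l + 7)/(l - 2)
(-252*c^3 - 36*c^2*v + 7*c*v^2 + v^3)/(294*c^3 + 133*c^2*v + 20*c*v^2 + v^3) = (-6*c + v)/(7*c + v)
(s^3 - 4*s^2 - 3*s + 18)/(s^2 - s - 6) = s - 3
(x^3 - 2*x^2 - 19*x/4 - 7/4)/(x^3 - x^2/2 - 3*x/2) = (4*x^2 - 12*x - 7)/(2*x*(2*x - 3))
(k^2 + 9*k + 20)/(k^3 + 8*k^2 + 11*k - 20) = 1/(k - 1)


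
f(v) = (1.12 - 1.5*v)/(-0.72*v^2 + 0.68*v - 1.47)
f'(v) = (1.12 - 1.5*v)*(1.44*v - 0.68)/(-0.72*v^2 + 0.68*v - 1.47)^2 - 1.5/(-0.72*v^2 + 0.68*v - 1.47) = (-1.08*v^2 + 1.6128*v + 1.4434)/(0.5184*v^4 - 0.9792*v^3 + 2.5792*v^2 - 1.9992*v + 2.1609)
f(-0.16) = -0.85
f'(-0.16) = 0.45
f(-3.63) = -0.49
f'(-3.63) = -0.10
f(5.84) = 0.35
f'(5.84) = -0.05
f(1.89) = 0.62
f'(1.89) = 0.08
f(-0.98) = -0.92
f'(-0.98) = -0.15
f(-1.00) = -0.91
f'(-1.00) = -0.15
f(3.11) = 0.56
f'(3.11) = -0.10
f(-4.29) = -0.43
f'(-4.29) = -0.08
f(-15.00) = -0.14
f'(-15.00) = -0.01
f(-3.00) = -0.56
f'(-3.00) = -0.13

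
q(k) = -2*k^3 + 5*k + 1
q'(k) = 5 - 6*k^2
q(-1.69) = 2.20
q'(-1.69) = -12.14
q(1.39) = 2.58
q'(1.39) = -6.59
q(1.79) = -1.52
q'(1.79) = -14.22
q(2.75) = -26.84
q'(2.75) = -40.38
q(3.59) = -73.59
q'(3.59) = -72.33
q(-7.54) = 820.62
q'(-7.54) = -336.11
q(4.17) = -123.17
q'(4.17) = -99.33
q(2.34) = -12.93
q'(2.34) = -27.85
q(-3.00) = 40.00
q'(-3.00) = -49.00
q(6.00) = -401.00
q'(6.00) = -211.00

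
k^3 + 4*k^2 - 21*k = k*(k - 3)*(k + 7)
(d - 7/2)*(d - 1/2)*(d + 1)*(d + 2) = d^4 - d^3 - 33*d^2/4 - 11*d/4 + 7/2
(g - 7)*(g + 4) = g^2 - 3*g - 28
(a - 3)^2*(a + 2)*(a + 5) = a^4 + a^3 - 23*a^2 + 3*a + 90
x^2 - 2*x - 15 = (x - 5)*(x + 3)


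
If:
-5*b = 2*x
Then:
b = -2*x/5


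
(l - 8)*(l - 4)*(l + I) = l^3 - 12*l^2 + I*l^2 + 32*l - 12*I*l + 32*I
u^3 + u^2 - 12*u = u*(u - 3)*(u + 4)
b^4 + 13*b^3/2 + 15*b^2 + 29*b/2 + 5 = (b + 1)*(b + 5/2)*(sqrt(2)*b/2 + sqrt(2))*(sqrt(2)*b + sqrt(2))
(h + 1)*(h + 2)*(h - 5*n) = h^3 - 5*h^2*n + 3*h^2 - 15*h*n + 2*h - 10*n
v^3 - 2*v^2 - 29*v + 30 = (v - 6)*(v - 1)*(v + 5)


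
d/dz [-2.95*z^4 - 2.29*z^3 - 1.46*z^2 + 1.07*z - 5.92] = -11.8*z^3 - 6.87*z^2 - 2.92*z + 1.07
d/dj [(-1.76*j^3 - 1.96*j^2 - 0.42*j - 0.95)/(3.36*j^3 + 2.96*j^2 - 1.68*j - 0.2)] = (1.376*j^4 + 8.736*j^3 + 15.168*j^2 + 6.408*j - 1.512)/(11.2896*j^6 + 19.8912*j^5 - 2.528*j^4 - 11.2896*j^3 + 1.6384*j^2 + 0.672*j + 0.04)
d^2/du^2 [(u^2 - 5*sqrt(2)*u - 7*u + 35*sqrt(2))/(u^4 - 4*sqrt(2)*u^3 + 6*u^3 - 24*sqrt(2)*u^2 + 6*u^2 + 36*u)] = 2*(3*u^8 - 42*sqrt(2)*u^7 - 24*u^7 + 46*u^6 + 310*sqrt(2)*u^6 - 3810*u^5 + 3552*sqrt(2)*u^5 - 34920*u^4 + 17250*sqrt(2)*u^4 - 99660*u^3 + 63372*sqrt(2)*u^3 - 90720*u^2 + 147420*sqrt(2)*u^2 - 181440*u + 22680*sqrt(2)*u + 45360*sqrt(2))/(u^3*(u^9 - 12*sqrt(2)*u^8 + 18*u^8 - 216*sqrt(2)*u^7 + 222*u^7 - 1568*sqrt(2)*u^6 + 2268*u^6 - 7488*sqrt(2)*u^5 + 12996*u^5 - 29808*sqrt(2)*u^4 + 36936*u^4 - 66528*sqrt(2)*u^3 + 74088*u^3 - 46656*sqrt(2)*u^2 + 151632*u^2 - 93312*sqrt(2)*u + 23328*u + 46656))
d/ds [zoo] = 0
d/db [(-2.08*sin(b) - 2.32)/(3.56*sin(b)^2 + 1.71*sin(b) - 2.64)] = (7.4048*sin(b)^2 + 16.5184*sin(b) + 9.4584)*cos(b)/(12.6736*sin(b)^4 + 12.1752*sin(b)^3 - 15.8727*sin(b)^2 - 9.0288*sin(b) + 6.9696)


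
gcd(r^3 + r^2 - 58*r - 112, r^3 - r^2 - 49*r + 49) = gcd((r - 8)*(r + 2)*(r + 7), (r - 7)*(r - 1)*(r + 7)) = r + 7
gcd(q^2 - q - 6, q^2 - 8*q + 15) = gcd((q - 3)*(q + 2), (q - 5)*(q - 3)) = q - 3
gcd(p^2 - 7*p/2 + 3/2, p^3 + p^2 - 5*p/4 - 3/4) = 1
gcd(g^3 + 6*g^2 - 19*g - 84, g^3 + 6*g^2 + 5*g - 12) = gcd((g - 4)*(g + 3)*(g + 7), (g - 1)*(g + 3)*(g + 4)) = g + 3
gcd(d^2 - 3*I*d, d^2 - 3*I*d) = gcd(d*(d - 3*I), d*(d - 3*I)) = d^2 - 3*I*d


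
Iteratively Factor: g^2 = (g)*(g)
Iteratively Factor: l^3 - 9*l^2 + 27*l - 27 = (l - 3)*(l^2 - 6*l + 9) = (l - 3)^2*(l - 3)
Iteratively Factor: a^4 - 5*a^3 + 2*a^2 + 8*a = (a - 4)*(a^3 - a^2 - 2*a) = (a - 4)*(a + 1)*(a^2 - 2*a) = a*(a - 4)*(a + 1)*(a - 2)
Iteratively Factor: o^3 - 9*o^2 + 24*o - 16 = (o - 4)*(o^2 - 5*o + 4) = (o - 4)*(o - 1)*(o - 4)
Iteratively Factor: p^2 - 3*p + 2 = (p - 2)*(p - 1)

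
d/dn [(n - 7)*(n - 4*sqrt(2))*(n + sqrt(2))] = 3*n^2 - 14*n - 6*sqrt(2)*n - 8 + 21*sqrt(2)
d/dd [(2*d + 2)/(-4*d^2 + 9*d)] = 2*(4*d^2 + 8*d - 9)/(d^2*(16*d^2 - 72*d + 81))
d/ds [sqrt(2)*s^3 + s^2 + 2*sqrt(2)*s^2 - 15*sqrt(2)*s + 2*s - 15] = 3*sqrt(2)*s^2 + 2*s + 4*sqrt(2)*s - 15*sqrt(2) + 2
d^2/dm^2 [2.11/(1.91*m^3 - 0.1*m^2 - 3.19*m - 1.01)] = ((0.422 - 24.1806*m)*(-1.91*m^3 + 0.1*m^2 + 3.19*m + 1.01) - 2.11*(-11.46*m^2 + 0.4*m + 6.38)*(-5.73*m^2 + 0.2*m + 3.19))/(-1.91*m^3 + 0.1*m^2 + 3.19*m + 1.01)^3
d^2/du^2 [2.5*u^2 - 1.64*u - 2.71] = 5.00000000000000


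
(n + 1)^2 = n^2 + 2*n + 1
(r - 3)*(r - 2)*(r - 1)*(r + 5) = r^4 - r^3 - 19*r^2 + 49*r - 30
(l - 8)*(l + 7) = l^2 - l - 56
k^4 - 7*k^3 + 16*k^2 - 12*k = k*(k - 3)*(k - 2)^2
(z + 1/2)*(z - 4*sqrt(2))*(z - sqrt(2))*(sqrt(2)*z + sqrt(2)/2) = sqrt(2)*z^4 - 10*z^3 + sqrt(2)*z^3 - 10*z^2 + 33*sqrt(2)*z^2/4 - 5*z/2 + 8*sqrt(2)*z + 2*sqrt(2)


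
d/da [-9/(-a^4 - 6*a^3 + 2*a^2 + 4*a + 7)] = 18*(-2*a^3 - 9*a^2 + 2*a + 2)/(-a^4 - 6*a^3 + 2*a^2 + 4*a + 7)^2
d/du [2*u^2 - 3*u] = 4*u - 3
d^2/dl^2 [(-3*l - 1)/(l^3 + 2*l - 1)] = 2*(-(3*l + 1)*(3*l^2 + 2)^2 + 3*(3*l^2 + l*(3*l + 1) + 2)*(l^3 + 2*l - 1))/(l^3 + 2*l - 1)^3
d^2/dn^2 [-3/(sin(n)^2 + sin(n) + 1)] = 3*(4*sin(n)^3 + 3*sin(n)^2 - 9*sin(n) - 7)*sin(n)/(sin(n)^2 + sin(n) + 1)^3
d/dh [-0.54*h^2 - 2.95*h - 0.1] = -1.08*h - 2.95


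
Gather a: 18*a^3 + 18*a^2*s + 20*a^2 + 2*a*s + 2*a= 18*a^3 + a^2*(18*s + 20) + a*(2*s + 2)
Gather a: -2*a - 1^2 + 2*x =-2*a + 2*x - 1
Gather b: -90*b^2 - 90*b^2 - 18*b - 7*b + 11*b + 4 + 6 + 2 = -180*b^2 - 14*b + 12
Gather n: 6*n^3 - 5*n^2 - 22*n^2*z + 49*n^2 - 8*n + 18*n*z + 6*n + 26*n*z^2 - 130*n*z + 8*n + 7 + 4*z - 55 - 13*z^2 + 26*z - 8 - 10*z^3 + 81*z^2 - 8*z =6*n^3 + n^2*(44 - 22*z) + n*(26*z^2 - 112*z + 6) - 10*z^3 + 68*z^2 + 22*z - 56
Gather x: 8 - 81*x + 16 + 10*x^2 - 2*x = 10*x^2 - 83*x + 24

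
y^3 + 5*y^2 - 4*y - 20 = (y - 2)*(y + 2)*(y + 5)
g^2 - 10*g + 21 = (g - 7)*(g - 3)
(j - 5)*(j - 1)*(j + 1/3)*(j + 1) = j^4 - 14*j^3/3 - 8*j^2/3 + 14*j/3 + 5/3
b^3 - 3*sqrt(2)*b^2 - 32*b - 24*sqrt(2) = (b - 6*sqrt(2))*(b + sqrt(2))*(b + 2*sqrt(2))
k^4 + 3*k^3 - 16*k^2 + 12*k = k*(k - 2)*(k - 1)*(k + 6)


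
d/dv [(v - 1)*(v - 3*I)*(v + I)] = 3*v^2 + v*(-2 - 4*I) + 3 + 2*I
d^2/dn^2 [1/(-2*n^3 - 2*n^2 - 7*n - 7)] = 2*(2*(3*n + 1)*(2*n^3 + 2*n^2 + 7*n + 7) - (6*n^2 + 4*n + 7)^2)/(2*n^3 + 2*n^2 + 7*n + 7)^3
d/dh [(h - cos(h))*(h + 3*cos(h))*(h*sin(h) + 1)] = (h - cos(h))*(h + 3*cos(h))*(h*cos(h) + sin(h)) - (h - cos(h))*(h*sin(h) + 1)*(3*sin(h) - 1) + (h + 3*cos(h))*(h*sin(h) + 1)*(sin(h) + 1)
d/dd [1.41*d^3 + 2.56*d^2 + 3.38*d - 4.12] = 4.23*d^2 + 5.12*d + 3.38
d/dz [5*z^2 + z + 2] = 10*z + 1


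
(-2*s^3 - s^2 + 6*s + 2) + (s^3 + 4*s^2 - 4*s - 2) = -s^3 + 3*s^2 + 2*s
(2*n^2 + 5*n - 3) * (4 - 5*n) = -10*n^3 - 17*n^2 + 35*n - 12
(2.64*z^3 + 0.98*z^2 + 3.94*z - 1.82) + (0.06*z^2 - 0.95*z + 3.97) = 2.64*z^3 + 1.04*z^2 + 2.99*z + 2.15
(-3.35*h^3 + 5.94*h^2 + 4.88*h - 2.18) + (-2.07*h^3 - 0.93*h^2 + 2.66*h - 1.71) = -5.42*h^3 + 5.01*h^2 + 7.54*h - 3.89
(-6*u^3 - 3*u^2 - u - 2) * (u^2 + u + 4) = -6*u^5 - 9*u^4 - 28*u^3 - 15*u^2 - 6*u - 8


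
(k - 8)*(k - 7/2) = k^2 - 23*k/2 + 28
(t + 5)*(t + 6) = t^2 + 11*t + 30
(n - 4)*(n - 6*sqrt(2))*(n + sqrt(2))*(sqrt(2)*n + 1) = sqrt(2)*n^4 - 9*n^3 - 4*sqrt(2)*n^3 - 17*sqrt(2)*n^2 + 36*n^2 - 12*n + 68*sqrt(2)*n + 48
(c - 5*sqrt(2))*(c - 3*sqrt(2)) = c^2 - 8*sqrt(2)*c + 30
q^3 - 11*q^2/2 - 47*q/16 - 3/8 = (q - 6)*(q + 1/4)^2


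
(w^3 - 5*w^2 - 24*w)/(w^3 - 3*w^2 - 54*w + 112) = w*(w + 3)/(w^2 + 5*w - 14)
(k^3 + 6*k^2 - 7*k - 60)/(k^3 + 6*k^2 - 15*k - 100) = (k^2 + k - 12)/(k^2 + k - 20)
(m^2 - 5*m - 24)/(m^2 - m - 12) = (m - 8)/(m - 4)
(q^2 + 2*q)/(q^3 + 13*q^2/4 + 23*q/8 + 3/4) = 8*q/(8*q^2 + 10*q + 3)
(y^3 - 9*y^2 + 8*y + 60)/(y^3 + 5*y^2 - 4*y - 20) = (y^2 - 11*y + 30)/(y^2 + 3*y - 10)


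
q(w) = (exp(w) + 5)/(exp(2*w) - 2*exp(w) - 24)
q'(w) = (exp(w) + 5)*(-2*exp(2*w) + 2*exp(w))/(exp(2*w) - 2*exp(w) - 24)^2 + exp(w)/(exp(2*w) - 2*exp(w) - 24)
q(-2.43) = -0.21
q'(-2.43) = -0.00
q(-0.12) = -0.24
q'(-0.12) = -0.03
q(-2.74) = -0.21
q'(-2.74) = -0.00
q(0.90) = -0.33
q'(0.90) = -0.21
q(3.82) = 0.03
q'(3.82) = -0.03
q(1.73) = -3.07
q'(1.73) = -48.04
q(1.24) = -0.45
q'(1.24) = -0.58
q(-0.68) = -0.22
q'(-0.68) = -0.02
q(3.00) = 0.07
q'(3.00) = -0.11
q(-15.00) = -0.21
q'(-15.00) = 0.00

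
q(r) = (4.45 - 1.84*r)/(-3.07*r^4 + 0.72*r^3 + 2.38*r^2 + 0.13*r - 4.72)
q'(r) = (4.45 - 1.84*r)*(12.28*r^3 - 2.16*r^2 - 4.76*r - 0.13)/(-3.07*r^4 + 0.72*r^3 + 2.38*r^2 + 0.13*r - 4.72)^2 - 1.84/(-3.07*r^4 + 0.72*r^3 + 2.38*r^2 + 0.13*r - 4.72) = (-16.9464*r^4 + 57.2956*r^3 - 5.2328*r^2 - 21.182*r + 8.1063)/(9.4249*r^8 - 4.4208*r^7 - 14.0948*r^6 + 2.629*r^5 + 34.8324*r^4 - 6.178*r^3 - 22.4503*r^2 - 1.2272*r + 22.2784)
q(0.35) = -0.87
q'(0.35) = 0.12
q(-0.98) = -1.03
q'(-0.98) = -1.24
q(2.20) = -0.01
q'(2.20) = 0.05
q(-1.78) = -0.24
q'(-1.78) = -0.45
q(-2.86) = -0.05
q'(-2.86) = -0.06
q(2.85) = 0.00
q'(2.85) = 0.00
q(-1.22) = -0.71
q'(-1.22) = -1.29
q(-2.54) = -0.07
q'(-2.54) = -0.10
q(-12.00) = -0.00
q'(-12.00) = -0.00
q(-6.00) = -0.00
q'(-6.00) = -0.00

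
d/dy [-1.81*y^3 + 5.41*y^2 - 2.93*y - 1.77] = -5.43*y^2 + 10.82*y - 2.93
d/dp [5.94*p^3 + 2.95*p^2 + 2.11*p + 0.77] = 17.82*p^2 + 5.9*p + 2.11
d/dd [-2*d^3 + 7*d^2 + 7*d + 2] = -6*d^2 + 14*d + 7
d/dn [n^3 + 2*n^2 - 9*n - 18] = 3*n^2 + 4*n - 9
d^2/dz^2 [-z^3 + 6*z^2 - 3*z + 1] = 12 - 6*z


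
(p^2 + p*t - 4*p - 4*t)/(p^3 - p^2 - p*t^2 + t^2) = (p - 4)/(p^2 - p*t - p + t)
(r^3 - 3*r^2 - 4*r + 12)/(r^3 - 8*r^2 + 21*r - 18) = (r + 2)/(r - 3)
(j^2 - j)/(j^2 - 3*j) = (j - 1)/(j - 3)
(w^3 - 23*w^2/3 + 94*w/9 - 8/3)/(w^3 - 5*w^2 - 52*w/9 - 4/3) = (9*w^2 - 15*w + 4)/(9*w^2 + 9*w + 2)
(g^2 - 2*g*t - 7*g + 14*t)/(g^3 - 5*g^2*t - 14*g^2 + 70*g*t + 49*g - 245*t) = (-g + 2*t)/(-g^2 + 5*g*t + 7*g - 35*t)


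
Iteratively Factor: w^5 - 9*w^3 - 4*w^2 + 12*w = (w + 2)*(w^4 - 2*w^3 - 5*w^2 + 6*w) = (w - 3)*(w + 2)*(w^3 + w^2 - 2*w) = (w - 3)*(w + 2)^2*(w^2 - w) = (w - 3)*(w - 1)*(w + 2)^2*(w)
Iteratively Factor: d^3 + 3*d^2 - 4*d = (d - 1)*(d^2 + 4*d) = (d - 1)*(d + 4)*(d)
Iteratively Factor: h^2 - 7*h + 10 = (h - 5)*(h - 2)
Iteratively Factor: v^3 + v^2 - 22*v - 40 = (v + 4)*(v^2 - 3*v - 10) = (v + 2)*(v + 4)*(v - 5)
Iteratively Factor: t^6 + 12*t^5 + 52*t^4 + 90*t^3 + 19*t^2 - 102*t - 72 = (t + 4)*(t^5 + 8*t^4 + 20*t^3 + 10*t^2 - 21*t - 18) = (t + 3)*(t + 4)*(t^4 + 5*t^3 + 5*t^2 - 5*t - 6) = (t + 3)^2*(t + 4)*(t^3 + 2*t^2 - t - 2) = (t - 1)*(t + 3)^2*(t + 4)*(t^2 + 3*t + 2) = (t - 1)*(t + 1)*(t + 3)^2*(t + 4)*(t + 2)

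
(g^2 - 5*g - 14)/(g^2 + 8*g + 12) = (g - 7)/(g + 6)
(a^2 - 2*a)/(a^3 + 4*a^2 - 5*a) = (a - 2)/(a^2 + 4*a - 5)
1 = 1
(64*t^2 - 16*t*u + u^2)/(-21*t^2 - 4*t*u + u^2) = (-64*t^2 + 16*t*u - u^2)/(21*t^2 + 4*t*u - u^2)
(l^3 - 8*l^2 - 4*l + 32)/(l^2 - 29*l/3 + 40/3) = 3*(l^2 - 4)/(3*l - 5)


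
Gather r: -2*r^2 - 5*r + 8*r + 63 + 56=-2*r^2 + 3*r + 119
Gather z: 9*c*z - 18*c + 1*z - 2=-18*c + z*(9*c + 1) - 2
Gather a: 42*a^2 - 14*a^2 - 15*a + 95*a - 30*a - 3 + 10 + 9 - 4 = 28*a^2 + 50*a + 12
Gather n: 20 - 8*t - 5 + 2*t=15 - 6*t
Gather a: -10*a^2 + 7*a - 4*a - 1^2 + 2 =-10*a^2 + 3*a + 1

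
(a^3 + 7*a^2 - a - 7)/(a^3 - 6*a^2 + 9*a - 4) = (a^2 + 8*a + 7)/(a^2 - 5*a + 4)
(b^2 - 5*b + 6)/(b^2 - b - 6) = (b - 2)/(b + 2)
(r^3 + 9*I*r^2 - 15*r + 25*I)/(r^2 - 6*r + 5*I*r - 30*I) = (r^2 + 4*I*r + 5)/(r - 6)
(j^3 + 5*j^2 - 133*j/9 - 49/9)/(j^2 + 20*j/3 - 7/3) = (9*j^2 - 18*j - 7)/(3*(3*j - 1))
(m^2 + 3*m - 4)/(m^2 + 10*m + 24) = (m - 1)/(m + 6)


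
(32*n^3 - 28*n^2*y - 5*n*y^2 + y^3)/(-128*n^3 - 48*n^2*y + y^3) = (-n + y)/(4*n + y)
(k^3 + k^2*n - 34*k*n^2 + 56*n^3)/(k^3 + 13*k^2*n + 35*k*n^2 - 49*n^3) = (k^2 - 6*k*n + 8*n^2)/(k^2 + 6*k*n - 7*n^2)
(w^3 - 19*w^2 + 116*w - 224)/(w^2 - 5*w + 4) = (w^2 - 15*w + 56)/(w - 1)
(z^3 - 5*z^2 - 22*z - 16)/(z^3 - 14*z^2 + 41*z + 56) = (z + 2)/(z - 7)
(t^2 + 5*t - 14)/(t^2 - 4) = (t + 7)/(t + 2)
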